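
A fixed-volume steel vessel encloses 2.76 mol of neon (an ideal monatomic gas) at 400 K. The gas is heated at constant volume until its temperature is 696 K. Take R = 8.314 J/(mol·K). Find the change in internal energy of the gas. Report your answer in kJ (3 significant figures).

ΔU ≈ 10.2 kJ

Constant volume ⇒ W = 0, so Q = ΔU = nCᵥΔT with Cᵥ = 3R/2 = 12.47 J/(mol·K).
ΔU = (2.76)(12.47)(696 − 400) = 10188 J.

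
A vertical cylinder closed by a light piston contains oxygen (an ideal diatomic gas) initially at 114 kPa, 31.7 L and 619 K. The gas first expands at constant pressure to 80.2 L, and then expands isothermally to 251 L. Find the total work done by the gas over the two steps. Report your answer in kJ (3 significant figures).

Step 1 (isobaric): W = PΔV = (114 kPa)(80.2 − 31.7 L) = 5529 J.
After step 1: P = 114 kPa, V = 80.2 L, T = 1566 K.
Step 2 (isothermal): W = P₁V₁ ln(V₂/V₁) = (9143) ln(251/80.2) = 10431 J.
W_total = 5529 + 10431 = 15960 J.

W_total ≈ 16.0 kJ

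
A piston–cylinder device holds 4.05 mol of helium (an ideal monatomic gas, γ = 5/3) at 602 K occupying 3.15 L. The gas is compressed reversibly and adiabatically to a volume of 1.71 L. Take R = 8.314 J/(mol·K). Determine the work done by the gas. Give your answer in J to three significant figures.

Adiabatic: TV^(γ−1) = const with γ = 5/3.
T₂ = T₁ (V₁/V₂)^(γ−1) = 602 × (3.15/1.71)^0.667 = 602 × 1.503 = 904.6 K.
W_by = nCᵥ(T₁ − T₂) = (4.05)(12.47)(602 − 904.6) = -15285 J.

W ≈ -15300 J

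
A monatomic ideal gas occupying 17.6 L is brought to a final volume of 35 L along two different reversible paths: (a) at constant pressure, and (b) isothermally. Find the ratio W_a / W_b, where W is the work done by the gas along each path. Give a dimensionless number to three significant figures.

W_a / W_b ≈ 1.44

Path (a) isobaric: W = P₁(V₂ − V₁) → W_a/(P₁V₁) = 0.9886.
Path (b) isothermal: W = P₁V₁ ln(V₂/V₁) → W_b/(P₁V₁) = 0.6874.
W_a / W_b = 0.9886 / 0.6874 = 1.438.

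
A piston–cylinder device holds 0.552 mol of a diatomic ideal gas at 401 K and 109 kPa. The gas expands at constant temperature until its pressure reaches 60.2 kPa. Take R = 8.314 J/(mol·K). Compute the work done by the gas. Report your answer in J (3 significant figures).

W ≈ 1090 J

Isothermal process: W = nRT ln(V₂/V₁) = nRT ln(P₁/P₂).
W = (0.552)(8.314)(401) × ln(109/60.2)
  = 1840 × ln(1.811) = 1840 × 0.5937
W_by_gas = 1093 J.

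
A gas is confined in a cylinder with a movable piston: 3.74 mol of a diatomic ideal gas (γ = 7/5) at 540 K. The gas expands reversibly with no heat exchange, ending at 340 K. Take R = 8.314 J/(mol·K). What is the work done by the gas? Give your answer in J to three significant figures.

Adiabatic ⇒ Q = 0, so W_by = −ΔU = nCᵥ(T₁ − T₂).
Cᵥ = 5R/2 = 20.79 J/(mol·K).
W = (3.74)(20.79)(540 − 340) = 15547 J.

W ≈ 15500 J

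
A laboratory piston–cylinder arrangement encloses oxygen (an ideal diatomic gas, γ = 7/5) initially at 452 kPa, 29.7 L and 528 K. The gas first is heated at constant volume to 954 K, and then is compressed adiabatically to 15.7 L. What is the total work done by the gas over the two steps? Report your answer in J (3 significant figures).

W_total ≈ -17600 J

Step 1 (isochoric): W = 0 (constant volume).
After step 1: P = 816.7 kPa (V unchanged).
Step 2 (adiabatic): W = (P₁V₁ − P₂V₂)/(γ−1) = (24255 − 31301)/0.4 = -17613 J.
W_total = 0 − 17613 = -17613 J.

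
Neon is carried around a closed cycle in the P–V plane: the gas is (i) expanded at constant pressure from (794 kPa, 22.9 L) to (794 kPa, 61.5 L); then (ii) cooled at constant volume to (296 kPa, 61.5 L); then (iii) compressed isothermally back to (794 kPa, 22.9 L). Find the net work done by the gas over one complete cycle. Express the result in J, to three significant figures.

W_net ≈ 12700 J

Leg (i): W = PΔV = (794)(61.5 − 22.9) = 30648 J.
Leg (ii): W = 0.
Leg (iii): W = PᵢVᵢ ln(V_f/Vᵢ) = (18204) ln(22.9/61.5) = -17984 J.
W_net = 30648 − 17984 = 12665 J.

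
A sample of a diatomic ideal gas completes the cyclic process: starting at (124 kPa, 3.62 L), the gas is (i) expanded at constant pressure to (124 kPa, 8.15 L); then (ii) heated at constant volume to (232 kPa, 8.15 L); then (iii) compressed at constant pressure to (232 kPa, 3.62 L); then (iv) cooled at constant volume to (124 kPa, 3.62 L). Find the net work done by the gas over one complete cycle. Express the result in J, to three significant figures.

Constant-volume legs do no work.
W(i) = (124)(8.15 − 3.62) = 561.7 J; W(iii) = (232)(3.62 − 8.15) = -1051 J.
W_net = 561.7 − 1051 = -489.2 J (the counter-clockwise enclosed area).

W_net ≈ -489 J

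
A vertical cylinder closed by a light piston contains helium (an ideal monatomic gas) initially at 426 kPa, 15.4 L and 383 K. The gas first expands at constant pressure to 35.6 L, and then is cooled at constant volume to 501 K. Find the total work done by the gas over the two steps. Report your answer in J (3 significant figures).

Step 1 (isobaric): W = PΔV = (426 kPa)(35.6 − 15.4 L) = 8605 J.
Step 2 (isochoric): W = 0 (constant volume).
W_total = 8605 + 0 = 8605 J.

W_total ≈ 8610 J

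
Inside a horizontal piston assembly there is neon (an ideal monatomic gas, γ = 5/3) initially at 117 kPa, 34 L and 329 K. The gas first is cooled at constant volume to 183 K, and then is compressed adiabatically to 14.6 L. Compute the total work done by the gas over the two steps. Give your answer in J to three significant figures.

Step 1 (isochoric): W = 0 (constant volume).
After step 1: P = 65.08 kPa (V unchanged).
Step 2 (adiabatic): W = (P₁V₁ − P₂V₂)/(γ−1) = (2213 − 3888)/0.667 = -2512 J.
W_total = 0 − 2512 = -2512 J.

W_total ≈ -2510 J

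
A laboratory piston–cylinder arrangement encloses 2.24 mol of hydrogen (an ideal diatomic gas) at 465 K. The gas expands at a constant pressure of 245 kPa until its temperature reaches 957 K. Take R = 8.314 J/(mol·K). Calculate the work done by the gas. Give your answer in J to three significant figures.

Isobaric: W = P ΔV = nR ΔT.
W = (2.24)(8.314)(957 − 465) = 9163 J.

W ≈ 9160 J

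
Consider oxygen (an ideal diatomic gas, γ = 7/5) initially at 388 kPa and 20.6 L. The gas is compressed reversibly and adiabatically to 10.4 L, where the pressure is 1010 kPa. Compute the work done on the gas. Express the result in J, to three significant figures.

Adiabatic: W = (P₁V₁ − P₂V₂)/(γ − 1) with γ = 7/5.
P₁V₁ = 7993 J, P₂V₂ = 10504 J.
W = (7993 − 10504) / 0.4 = -6278 J.
Work on gas = −W_by = 6278 J.

W ≈ 6280 J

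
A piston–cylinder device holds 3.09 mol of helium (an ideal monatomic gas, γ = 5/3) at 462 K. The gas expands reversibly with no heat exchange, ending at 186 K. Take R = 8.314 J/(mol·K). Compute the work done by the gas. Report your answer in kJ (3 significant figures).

W ≈ 10.6 kJ

Adiabatic ⇒ Q = 0, so W_by = −ΔU = nCᵥ(T₁ − T₂).
Cᵥ = 3R/2 = 12.47 J/(mol·K).
W = (3.09)(12.47)(462 − 186) = 10636 J.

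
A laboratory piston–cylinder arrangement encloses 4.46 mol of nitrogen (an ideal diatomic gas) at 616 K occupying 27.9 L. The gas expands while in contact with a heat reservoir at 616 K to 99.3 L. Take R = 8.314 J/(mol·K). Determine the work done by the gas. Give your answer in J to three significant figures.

Isothermal: W = nRT ln(V₂/V₁).
W = (4.46)(8.314)(616) × ln(99.3/27.9)
  = 22842 × 1.27
W_by_gas = 28998 J.

W ≈ 29000 J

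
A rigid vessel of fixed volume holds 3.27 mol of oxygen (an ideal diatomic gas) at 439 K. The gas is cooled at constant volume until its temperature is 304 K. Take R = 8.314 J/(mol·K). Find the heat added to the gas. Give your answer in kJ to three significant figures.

Q ≈ -9.18 kJ

Constant volume ⇒ W = 0, so Q = ΔU = nCᵥΔT with Cᵥ = 5R/2 = 20.79 J/(mol·K).
ΔU = (3.27)(20.79)(304 − 439) = -9176 J.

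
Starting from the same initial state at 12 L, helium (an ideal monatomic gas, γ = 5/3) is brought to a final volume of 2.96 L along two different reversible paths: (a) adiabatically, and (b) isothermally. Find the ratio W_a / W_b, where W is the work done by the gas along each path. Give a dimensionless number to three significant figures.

Path (a) adiabatic: W = P₁V₁(1 − (V₁/V₂)^(γ−1))/(γ−1) → W_a/(P₁V₁) = -2.314.
Path (b) isothermal: W = P₁V₁ ln(V₂/V₁) → W_b/(P₁V₁) = -1.4.
W_a / W_b = -2.314 / -1.4 = 1.653.

W_a / W_b ≈ 1.65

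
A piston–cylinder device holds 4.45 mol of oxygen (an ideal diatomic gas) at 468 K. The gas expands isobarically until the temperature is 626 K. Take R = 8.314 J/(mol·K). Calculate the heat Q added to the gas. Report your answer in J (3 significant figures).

Q ≈ 20500 J

Isobaric: W = nRΔT = (4.45)(8.314)(158) = 5846 J.
ΔU = nCᵥΔT with Cᵥ = 5R/2: ΔU = (4.45)(20.79)(158) = 14614 J.
Q = ΔU + W = 14614 + 5846 = 20460 J.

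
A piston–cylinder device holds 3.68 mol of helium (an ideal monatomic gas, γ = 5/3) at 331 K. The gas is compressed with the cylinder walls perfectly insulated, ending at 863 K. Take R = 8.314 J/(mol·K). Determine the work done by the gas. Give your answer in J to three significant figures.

Adiabatic ⇒ Q = 0, so W_by = −ΔU = nCᵥ(T₁ − T₂).
Cᵥ = 3R/2 = 12.47 J/(mol·K).
W = (3.68)(12.47)(331 − 863) = -24415 J.

W ≈ -24400 J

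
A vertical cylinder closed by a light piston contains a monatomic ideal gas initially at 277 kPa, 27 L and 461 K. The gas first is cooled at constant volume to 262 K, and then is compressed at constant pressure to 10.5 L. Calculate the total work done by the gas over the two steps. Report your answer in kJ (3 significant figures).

Step 1 (isochoric): W = 0 (constant volume).
After step 1: P = 157.4 kPa (V unchanged).
Step 2 (isobaric): W = PΔV = (157.4 kPa)(10.5 − 27 L) = -2598 J.
W_total = 0 − 2598 = -2598 J.

W_total ≈ -2.60 kJ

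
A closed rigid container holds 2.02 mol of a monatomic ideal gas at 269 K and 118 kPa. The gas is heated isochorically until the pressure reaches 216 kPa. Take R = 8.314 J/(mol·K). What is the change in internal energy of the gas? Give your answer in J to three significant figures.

ΔU ≈ 5630 J

Constant volume ⇒ W = 0, so Q = ΔU = nCᵥΔT with Cᵥ = 3R/2 = 12.47 J/(mol·K).
At constant V, T₂/T₁ = P₂/P₁ ⇒ ΔT = T₁(P₂/P₁ − 1) = 269·(216/118 − 1) = 223.4 K.
ΔU = (2.02)(12.47)(223.4) = 5628 J.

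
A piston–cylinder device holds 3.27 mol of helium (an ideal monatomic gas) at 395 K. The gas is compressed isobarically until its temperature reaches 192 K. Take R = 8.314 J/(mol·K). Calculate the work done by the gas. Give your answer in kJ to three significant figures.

Isobaric: W = P ΔV = nR ΔT.
W = (3.27)(8.314)(192 − 395) = -5519 J.

W ≈ -5.52 kJ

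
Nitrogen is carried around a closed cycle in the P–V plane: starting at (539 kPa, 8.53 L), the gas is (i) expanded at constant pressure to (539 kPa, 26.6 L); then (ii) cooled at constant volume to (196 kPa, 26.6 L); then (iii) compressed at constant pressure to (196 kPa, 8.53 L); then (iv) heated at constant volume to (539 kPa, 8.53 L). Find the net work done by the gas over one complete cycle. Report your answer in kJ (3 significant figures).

Constant-volume legs do no work.
W(i) = (539)(26.6 − 8.53) = 9740 J; W(iii) = (196)(8.53 − 26.6) = -3542 J.
W_net = 9740 − 3542 = 6198 J (the clockwise enclosed area).

W_net ≈ 6.20 kJ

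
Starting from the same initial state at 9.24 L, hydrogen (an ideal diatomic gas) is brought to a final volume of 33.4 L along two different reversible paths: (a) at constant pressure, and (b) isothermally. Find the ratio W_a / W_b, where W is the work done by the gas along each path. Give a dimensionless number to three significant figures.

Path (a) isobaric: W = P₁(V₂ − V₁) → W_a/(P₁V₁) = 2.615.
Path (b) isothermal: W = P₁V₁ ln(V₂/V₁) → W_b/(P₁V₁) = 1.285.
W_a / W_b = 2.615 / 1.285 = 2.035.

W_a / W_b ≈ 2.03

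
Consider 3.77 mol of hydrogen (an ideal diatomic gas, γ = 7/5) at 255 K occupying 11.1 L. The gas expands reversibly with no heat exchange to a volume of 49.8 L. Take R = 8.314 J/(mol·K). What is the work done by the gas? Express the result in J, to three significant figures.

W ≈ 9020 J

Adiabatic: TV^(γ−1) = const with γ = 7/5.
T₂ = T₁ (V₁/V₂)^(γ−1) = 255 × (11.1/49.8)^0.4 = 255 × 0.5486 = 139.9 K.
W_by = nCᵥ(T₁ − T₂) = (3.77)(20.79)(255 − 139.9) = 9020 J.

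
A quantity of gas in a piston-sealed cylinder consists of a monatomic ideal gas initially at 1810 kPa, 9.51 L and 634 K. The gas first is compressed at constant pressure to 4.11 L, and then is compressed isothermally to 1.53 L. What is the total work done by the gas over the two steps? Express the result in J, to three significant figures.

Step 1 (isobaric): W = PΔV = (1810 kPa)(4.11 − 9.51 L) = -9774 J.
After step 1: P = 1810 kPa, V = 4.11 L, T = 274 K.
Step 2 (isothermal): W = P₁V₁ ln(V₂/V₁) = (7439) ln(1.53/4.11) = -7351 J.
W_total = -9774 − 7351 = -17125 J.

W_total ≈ -17100 J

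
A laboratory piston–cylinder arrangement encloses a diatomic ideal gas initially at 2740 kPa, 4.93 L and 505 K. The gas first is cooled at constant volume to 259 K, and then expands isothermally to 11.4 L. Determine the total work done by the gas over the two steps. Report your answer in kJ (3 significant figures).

Step 1 (isochoric): W = 0 (constant volume).
After step 1: P = 1405 kPa (V unchanged).
Step 2 (isothermal): W = P₁V₁ ln(V₂/V₁) = (6928) ln(11.4/4.93) = 5808 J.
W_total = 0 + 5808 = 5808 J.

W_total ≈ 5.81 kJ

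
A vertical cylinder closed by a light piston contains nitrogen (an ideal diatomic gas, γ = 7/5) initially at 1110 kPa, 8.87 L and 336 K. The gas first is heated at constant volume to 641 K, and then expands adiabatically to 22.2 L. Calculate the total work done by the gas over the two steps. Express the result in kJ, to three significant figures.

W_total ≈ 14.4 kJ

Step 1 (isochoric): W = 0 (constant volume).
After step 1: P = 2118 kPa (V unchanged).
Step 2 (adiabatic): W = (P₁V₁ − P₂V₂)/(γ−1) = (18783 − 13013)/0.4 = 14424 J.
W_total = 0 + 14424 = 14424 J.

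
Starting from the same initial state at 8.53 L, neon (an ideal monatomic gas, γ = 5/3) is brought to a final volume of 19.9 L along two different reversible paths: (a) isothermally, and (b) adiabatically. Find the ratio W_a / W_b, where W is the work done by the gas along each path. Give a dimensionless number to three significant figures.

Path (a) isothermal: W = P₁V₁ ln(V₂/V₁) → W_a/(P₁V₁) = 0.8471.
Path (b) adiabatic: W = P₁V₁(1 − (V₁/V₂)^(γ−1))/(γ−1) → W_b/(P₁V₁) = 0.6472.
W_a / W_b = 0.8471 / 0.6472 = 1.309.

W_a / W_b ≈ 1.31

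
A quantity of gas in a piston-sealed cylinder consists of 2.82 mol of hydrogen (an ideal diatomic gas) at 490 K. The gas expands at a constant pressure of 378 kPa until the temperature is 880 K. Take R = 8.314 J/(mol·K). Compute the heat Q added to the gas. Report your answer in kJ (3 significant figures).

Q ≈ 32.0 kJ

Isobaric: W = nRΔT = (2.82)(8.314)(390) = 9144 J.
ΔU = nCᵥΔT with Cᵥ = 5R/2: ΔU = (2.82)(20.79)(390) = 22859 J.
Q = ΔU + W = 22859 + 9144 = 32003 J.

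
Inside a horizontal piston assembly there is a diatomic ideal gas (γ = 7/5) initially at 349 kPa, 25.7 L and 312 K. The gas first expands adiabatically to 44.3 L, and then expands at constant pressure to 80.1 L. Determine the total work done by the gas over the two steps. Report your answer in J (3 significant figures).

W_total ≈ 10200 J

Step 1 (adiabatic): W = (P₁V₁ − P₂V₂)/(γ−1) = (8969 − 7214)/0.4 = 4388 J.
After step 1: P = 162.8 kPa, V = 44.3 L, T = 250.9 K.
Step 2 (isobaric): W = PΔV = (162.8 kPa)(80.1 − 44.3 L) = 5830 J.
W_total = 4388 + 5830 = 10218 J.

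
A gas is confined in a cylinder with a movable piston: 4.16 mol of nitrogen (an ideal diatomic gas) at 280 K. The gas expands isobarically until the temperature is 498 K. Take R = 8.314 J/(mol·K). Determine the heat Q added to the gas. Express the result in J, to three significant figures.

Isobaric: W = nRΔT = (4.16)(8.314)(218) = 7540 J.
ΔU = nCᵥΔT with Cᵥ = 5R/2: ΔU = (4.16)(20.79)(218) = 18850 J.
Q = ΔU + W = 18850 + 7540 = 26389 J.

Q ≈ 26400 J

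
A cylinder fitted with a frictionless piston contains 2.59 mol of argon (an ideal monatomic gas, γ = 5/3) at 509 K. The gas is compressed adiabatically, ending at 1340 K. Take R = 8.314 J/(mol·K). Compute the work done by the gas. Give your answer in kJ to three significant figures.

W ≈ -26.8 kJ

Adiabatic ⇒ Q = 0, so W_by = −ΔU = nCᵥ(T₁ − T₂).
Cᵥ = 3R/2 = 12.47 J/(mol·K).
W = (2.59)(12.47)(509 − 1340) = -26841 J.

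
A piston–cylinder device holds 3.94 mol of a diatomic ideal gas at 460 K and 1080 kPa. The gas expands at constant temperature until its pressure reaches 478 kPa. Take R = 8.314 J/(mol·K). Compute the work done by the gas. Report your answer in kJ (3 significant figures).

Isothermal process: W = nRT ln(V₂/V₁) = nRT ln(P₁/P₂).
W = (3.94)(8.314)(460) × ln(1080/478)
  = 15068 × ln(2.259) = 15068 × 0.8151
W_by_gas = 12282 J.

W ≈ 12.3 kJ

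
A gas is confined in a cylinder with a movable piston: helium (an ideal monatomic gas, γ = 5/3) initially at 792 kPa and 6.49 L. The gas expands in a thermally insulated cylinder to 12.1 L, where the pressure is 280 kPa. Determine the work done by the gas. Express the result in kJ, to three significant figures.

W ≈ 2.63 kJ

Adiabatic: W = (P₁V₁ − P₂V₂)/(γ − 1) with γ = 5/3.
P₁V₁ = 5140 J, P₂V₂ = 3388 J.
W = (5140 − 3388) / 0.6667 = 2628 J.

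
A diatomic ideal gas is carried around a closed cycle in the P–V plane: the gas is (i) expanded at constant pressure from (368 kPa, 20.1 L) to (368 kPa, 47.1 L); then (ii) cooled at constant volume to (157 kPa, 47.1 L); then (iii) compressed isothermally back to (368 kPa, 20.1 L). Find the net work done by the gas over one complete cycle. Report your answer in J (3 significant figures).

Leg (i): W = PΔV = (368)(47.1 − 20.1) = 9936 J.
Leg (ii): W = 0.
Leg (iii): W = PᵢVᵢ ln(V_f/Vᵢ) = (7395) ln(20.1/47.1) = -6297 J.
W_net = 9936 − 6297 = 3639 J.

W_net ≈ 3640 J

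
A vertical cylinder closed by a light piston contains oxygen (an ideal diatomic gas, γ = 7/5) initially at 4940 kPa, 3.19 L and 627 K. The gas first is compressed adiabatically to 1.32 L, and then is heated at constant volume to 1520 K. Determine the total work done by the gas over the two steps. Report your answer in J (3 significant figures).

Step 1 (adiabatic): W = (P₁V₁ − P₂V₂)/(γ−1) = (15759 − 22429)/0.4 = -16675 J.
Step 2 (isochoric): W = 0 (constant volume).
W_total = -16675 + 0 = -16675 J.

W_total ≈ -16700 J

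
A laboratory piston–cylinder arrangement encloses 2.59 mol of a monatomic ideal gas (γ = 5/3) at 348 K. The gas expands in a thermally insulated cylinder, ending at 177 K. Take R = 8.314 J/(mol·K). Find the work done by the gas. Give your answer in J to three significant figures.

W ≈ 5520 J

Adiabatic ⇒ Q = 0, so W_by = −ΔU = nCᵥ(T₁ − T₂).
Cᵥ = 3R/2 = 12.47 J/(mol·K).
W = (2.59)(12.47)(348 − 177) = 5523 J.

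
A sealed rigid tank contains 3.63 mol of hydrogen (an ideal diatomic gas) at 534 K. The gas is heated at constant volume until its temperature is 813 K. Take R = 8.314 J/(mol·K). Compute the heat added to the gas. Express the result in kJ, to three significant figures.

Q ≈ 21.1 kJ

Constant volume ⇒ W = 0, so Q = ΔU = nCᵥΔT with Cᵥ = 5R/2 = 20.79 J/(mol·K).
ΔU = (3.63)(20.79)(813 − 534) = 21050 J.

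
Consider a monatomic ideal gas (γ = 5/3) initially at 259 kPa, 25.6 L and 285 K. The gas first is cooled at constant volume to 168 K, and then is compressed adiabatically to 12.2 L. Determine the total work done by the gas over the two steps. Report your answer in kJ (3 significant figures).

Step 1 (isochoric): W = 0 (constant volume).
After step 1: P = 152.7 kPa (V unchanged).
Step 2 (adiabatic): W = (P₁V₁ − P₂V₂)/(γ−1) = (3908 − 6406)/0.667 = -3746 J.
W_total = 0 − 3746 = -3746 J.

W_total ≈ -3.75 kJ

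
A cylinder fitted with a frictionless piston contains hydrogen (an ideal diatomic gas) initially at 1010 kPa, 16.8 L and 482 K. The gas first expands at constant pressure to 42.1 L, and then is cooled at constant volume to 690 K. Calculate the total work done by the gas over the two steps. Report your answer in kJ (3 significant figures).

Step 1 (isobaric): W = PΔV = (1010 kPa)(42.1 − 16.8 L) = 25553 J.
Step 2 (isochoric): W = 0 (constant volume).
W_total = 25553 + 0 = 25553 J.

W_total ≈ 25.6 kJ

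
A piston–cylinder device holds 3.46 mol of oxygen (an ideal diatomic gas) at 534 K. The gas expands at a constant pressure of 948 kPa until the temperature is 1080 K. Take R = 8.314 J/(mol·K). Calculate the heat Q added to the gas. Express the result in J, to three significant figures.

Q ≈ 55000 J

Isobaric: W = nRΔT = (3.46)(8.314)(546) = 15706 J.
ΔU = nCᵥΔT with Cᵥ = 5R/2: ΔU = (3.46)(20.79)(546) = 39266 J.
Q = ΔU + W = 39266 + 15706 = 54973 J.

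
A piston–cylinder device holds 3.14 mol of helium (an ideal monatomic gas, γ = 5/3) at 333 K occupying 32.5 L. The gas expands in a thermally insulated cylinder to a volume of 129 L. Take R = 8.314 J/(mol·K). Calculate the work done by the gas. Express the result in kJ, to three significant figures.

Adiabatic: TV^(γ−1) = const with γ = 5/3.
T₂ = T₁ (V₁/V₂)^(γ−1) = 333 × (32.5/129)^0.667 = 333 × 0.3989 = 132.8 K.
W_by = nCᵥ(T₁ − T₂) = (3.14)(12.47)(333 − 132.8) = 7838 J.

W ≈ 7.84 kJ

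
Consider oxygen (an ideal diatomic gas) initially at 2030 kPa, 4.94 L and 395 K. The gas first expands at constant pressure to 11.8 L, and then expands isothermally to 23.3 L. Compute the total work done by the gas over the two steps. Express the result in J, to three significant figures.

W_total ≈ 30200 J

Step 1 (isobaric): W = PΔV = (2030 kPa)(11.8 − 4.94 L) = 13926 J.
After step 1: P = 2030 kPa, V = 11.8 L, T = 943.5 K.
Step 2 (isothermal): W = P₁V₁ ln(V₂/V₁) = (23954) ln(23.3/11.8) = 16297 J.
W_total = 13926 + 16297 = 30223 J.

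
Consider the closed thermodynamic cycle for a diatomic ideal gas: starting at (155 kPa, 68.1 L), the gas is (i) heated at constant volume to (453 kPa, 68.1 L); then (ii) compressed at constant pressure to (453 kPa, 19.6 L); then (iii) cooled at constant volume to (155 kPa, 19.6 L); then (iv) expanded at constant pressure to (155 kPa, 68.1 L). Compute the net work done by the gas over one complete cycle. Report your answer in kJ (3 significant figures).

Constant-volume legs do no work.
W(ii) = (453)(19.6 − 68.1) = -21970 J; W(iv) = (155)(68.1 − 19.6) = 7517 J.
W_net = -21970 + 7517 = -14453 J (the counter-clockwise enclosed area).

W_net ≈ -14.5 kJ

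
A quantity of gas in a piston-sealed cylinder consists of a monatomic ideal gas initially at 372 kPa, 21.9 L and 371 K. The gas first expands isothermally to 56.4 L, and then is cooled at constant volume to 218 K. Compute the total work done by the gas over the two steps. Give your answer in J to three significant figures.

Step 1 (isothermal): W = P₁V₁ ln(V₂/V₁) = (8147) ln(56.4/21.9) = 7707 J.
Step 2 (isochoric): W = 0 (constant volume).
W_total = 7707 + 0 = 7707 J.

W_total ≈ 7710 J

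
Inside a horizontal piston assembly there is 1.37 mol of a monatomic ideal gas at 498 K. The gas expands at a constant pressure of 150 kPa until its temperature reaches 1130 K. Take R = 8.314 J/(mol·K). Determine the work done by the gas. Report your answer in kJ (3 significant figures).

W ≈ 7.20 kJ

Isobaric: W = P ΔV = nR ΔT.
W = (1.37)(8.314)(1130 − 498) = 7199 J.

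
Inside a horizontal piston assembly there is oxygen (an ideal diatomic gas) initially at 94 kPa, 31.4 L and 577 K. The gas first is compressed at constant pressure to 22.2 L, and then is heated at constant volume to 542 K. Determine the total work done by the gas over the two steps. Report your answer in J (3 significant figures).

W_total ≈ -865 J

Step 1 (isobaric): W = PΔV = (94 kPa)(22.2 − 31.4 L) = -864.8 J.
Step 2 (isochoric): W = 0 (constant volume).
W_total = -864.8 + 0 = -864.8 J.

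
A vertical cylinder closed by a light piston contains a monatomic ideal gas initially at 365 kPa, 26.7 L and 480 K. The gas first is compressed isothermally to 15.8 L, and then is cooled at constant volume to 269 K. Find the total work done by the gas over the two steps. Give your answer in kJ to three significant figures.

Step 1 (isothermal): W = P₁V₁ ln(V₂/V₁) = (9746) ln(15.8/26.7) = -5113 J.
Step 2 (isochoric): W = 0 (constant volume).
W_total = -5113 + 0 = -5113 J.

W_total ≈ -5.11 kJ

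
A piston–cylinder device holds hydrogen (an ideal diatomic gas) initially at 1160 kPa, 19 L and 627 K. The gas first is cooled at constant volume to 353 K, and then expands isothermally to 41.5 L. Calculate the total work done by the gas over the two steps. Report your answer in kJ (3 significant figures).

Step 1 (isochoric): W = 0 (constant volume).
After step 1: P = 653.1 kPa (V unchanged).
Step 2 (isothermal): W = P₁V₁ ln(V₂/V₁) = (12408) ln(41.5/19) = 9694 J.
W_total = 0 + 9694 = 9694 J.

W_total ≈ 9.69 kJ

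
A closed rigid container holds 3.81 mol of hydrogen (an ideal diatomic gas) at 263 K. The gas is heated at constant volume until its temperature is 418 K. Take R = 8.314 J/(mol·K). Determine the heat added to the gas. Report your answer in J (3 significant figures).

Constant volume ⇒ W = 0, so Q = ΔU = nCᵥΔT with Cᵥ = 5R/2 = 20.79 J/(mol·K).
ΔU = (3.81)(20.79)(418 − 263) = 12275 J.

Q ≈ 12300 J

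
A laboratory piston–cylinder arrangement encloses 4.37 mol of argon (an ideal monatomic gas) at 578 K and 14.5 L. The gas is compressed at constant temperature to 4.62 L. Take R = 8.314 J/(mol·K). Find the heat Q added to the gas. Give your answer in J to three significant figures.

Isothermal ⇒ ΔU = 0, so Q = W = nRT ln(V₂/V₁).
Q = (4.37)(8.314)(578) ln(4.62/14.5) = 21000 × -1.144 = -24019 J.

Q ≈ -24000 J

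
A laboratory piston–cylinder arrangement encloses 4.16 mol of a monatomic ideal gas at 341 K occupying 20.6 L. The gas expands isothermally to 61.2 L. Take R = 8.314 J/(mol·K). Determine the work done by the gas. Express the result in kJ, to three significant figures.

Isothermal: W = nRT ln(V₂/V₁).
W = (4.16)(8.314)(341) × ln(61.2/20.6)
  = 11794 × 1.089
W_by_gas = 12842 J.

W ≈ 12.8 kJ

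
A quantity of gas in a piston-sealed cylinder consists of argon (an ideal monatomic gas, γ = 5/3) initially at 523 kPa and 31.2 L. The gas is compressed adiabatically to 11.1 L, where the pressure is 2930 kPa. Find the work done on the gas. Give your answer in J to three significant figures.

Adiabatic: W = (P₁V₁ − P₂V₂)/(γ − 1) with γ = 5/3.
P₁V₁ = 16318 J, P₂V₂ = 32523 J.
W = (16318 − 32523) / 0.6667 = -24308 J.
Work on gas = −W_by = 24308 J.

W ≈ 24300 J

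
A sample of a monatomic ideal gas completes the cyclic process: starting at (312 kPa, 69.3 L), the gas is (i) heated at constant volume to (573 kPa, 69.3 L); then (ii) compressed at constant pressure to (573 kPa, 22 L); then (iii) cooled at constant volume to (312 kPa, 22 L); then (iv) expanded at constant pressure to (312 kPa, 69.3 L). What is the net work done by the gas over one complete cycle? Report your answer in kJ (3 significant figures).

Constant-volume legs do no work.
W(ii) = (573)(22 − 69.3) = -27103 J; W(iv) = (312)(69.3 − 22) = 14758 J.
W_net = -27103 + 14758 = -12345 J (the counter-clockwise enclosed area).

W_net ≈ -12.3 kJ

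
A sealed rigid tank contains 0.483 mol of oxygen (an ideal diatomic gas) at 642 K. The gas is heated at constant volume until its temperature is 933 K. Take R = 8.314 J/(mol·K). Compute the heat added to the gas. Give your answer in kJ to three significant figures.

Q ≈ 2.92 kJ

Constant volume ⇒ W = 0, so Q = ΔU = nCᵥΔT with Cᵥ = 5R/2 = 20.79 J/(mol·K).
ΔU = (0.483)(20.79)(933 − 642) = 2921 J.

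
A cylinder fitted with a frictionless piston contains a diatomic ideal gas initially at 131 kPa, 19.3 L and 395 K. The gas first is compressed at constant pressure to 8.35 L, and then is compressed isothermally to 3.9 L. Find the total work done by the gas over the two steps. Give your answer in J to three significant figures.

W_total ≈ -2270 J

Step 1 (isobaric): W = PΔV = (131 kPa)(8.35 − 19.3 L) = -1434 J.
After step 1: P = 131 kPa, V = 8.35 L, T = 170.9 K.
Step 2 (isothermal): W = P₁V₁ ln(V₂/V₁) = (1094) ln(3.9/8.35) = -832.7 J.
W_total = -1434 − 832.7 = -2267 J.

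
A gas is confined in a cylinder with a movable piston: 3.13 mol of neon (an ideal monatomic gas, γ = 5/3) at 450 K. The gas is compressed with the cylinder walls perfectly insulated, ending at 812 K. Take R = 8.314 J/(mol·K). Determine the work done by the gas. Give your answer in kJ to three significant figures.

Adiabatic ⇒ Q = 0, so W_by = −ΔU = nCᵥ(T₁ − T₂).
Cᵥ = 3R/2 = 12.47 J/(mol·K).
W = (3.13)(12.47)(450 − 812) = -14130 J.

W ≈ -14.1 kJ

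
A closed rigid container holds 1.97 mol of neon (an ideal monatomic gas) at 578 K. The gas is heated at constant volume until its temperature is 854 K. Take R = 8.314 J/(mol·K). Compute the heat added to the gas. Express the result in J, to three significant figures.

Constant volume ⇒ W = 0, so Q = ΔU = nCᵥΔT with Cᵥ = 3R/2 = 12.47 J/(mol·K).
ΔU = (1.97)(12.47)(854 − 578) = 6781 J.

Q ≈ 6780 J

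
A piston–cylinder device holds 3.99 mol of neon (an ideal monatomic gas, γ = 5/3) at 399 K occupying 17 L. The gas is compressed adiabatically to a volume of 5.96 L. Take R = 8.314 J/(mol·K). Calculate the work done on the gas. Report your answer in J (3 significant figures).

Adiabatic: TV^(γ−1) = const with γ = 5/3.
T₂ = T₁ (V₁/V₂)^(γ−1) = 399 × (17/5.96)^0.667 = 399 × 2.011 = 802.5 K.
W_by = nCᵥ(T₁ − T₂) = (3.99)(12.47)(399 − 802.5) = -20078 J.
Work on gas = −W_by = 20078 J.

W ≈ 20100 J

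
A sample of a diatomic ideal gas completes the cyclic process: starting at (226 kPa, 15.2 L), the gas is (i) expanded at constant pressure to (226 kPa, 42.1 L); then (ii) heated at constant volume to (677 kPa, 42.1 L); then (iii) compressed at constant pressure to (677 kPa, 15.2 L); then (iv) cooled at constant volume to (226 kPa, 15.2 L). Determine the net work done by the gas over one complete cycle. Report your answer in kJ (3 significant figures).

Constant-volume legs do no work.
W(i) = (226)(42.1 − 15.2) = 6079 J; W(iii) = (677)(15.2 − 42.1) = -18211 J.
W_net = 6079 − 18211 = -12132 J (the counter-clockwise enclosed area).

W_net ≈ -12.1 kJ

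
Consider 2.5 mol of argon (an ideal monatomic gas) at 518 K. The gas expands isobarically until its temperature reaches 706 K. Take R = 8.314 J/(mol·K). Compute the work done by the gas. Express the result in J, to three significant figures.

Isobaric: W = P ΔV = nR ΔT.
W = (2.5)(8.314)(706 − 518) = 3908 J.

W ≈ 3910 J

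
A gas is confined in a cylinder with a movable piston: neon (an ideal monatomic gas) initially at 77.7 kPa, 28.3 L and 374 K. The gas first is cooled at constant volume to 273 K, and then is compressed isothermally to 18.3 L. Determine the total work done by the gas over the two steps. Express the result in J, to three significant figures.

W_total ≈ -700 J

Step 1 (isochoric): W = 0 (constant volume).
After step 1: P = 56.72 kPa (V unchanged).
Step 2 (isothermal): W = P₁V₁ ln(V₂/V₁) = (1605) ln(18.3/28.3) = -699.8 J.
W_total = 0 − 699.8 = -699.8 J.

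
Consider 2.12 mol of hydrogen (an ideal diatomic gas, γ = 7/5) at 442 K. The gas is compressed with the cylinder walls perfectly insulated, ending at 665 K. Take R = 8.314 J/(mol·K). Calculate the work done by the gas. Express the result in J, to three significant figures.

Adiabatic ⇒ Q = 0, so W_by = −ΔU = nCᵥ(T₁ − T₂).
Cᵥ = 5R/2 = 20.79 J/(mol·K).
W = (2.12)(20.79)(442 − 665) = -9826 J.

W ≈ -9830 J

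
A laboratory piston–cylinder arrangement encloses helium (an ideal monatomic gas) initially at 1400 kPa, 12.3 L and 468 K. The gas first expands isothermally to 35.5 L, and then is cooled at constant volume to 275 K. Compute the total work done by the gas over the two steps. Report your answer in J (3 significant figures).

Step 1 (isothermal): W = P₁V₁ ln(V₂/V₁) = (17220) ln(35.5/12.3) = 18252 J.
Step 2 (isochoric): W = 0 (constant volume).
W_total = 18252 + 0 = 18252 J.

W_total ≈ 18300 J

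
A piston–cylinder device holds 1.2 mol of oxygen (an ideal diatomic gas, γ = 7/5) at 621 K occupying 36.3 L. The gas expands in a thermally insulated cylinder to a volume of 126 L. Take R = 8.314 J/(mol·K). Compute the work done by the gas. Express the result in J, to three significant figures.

Adiabatic: TV^(γ−1) = const with γ = 7/5.
T₂ = T₁ (V₁/V₂)^(γ−1) = 621 × (36.3/126)^0.4 = 621 × 0.6079 = 377.5 K.
W_by = nCᵥ(T₁ − T₂) = (1.2)(20.79)(621 − 377.5) = 6074 J.

W ≈ 6070 J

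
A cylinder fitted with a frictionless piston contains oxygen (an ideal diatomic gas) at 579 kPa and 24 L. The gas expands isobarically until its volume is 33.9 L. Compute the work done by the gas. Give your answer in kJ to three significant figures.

Isobaric: W = P ΔV.
W = (579 kPa)(33.9 − 24 L) = (579)(9.9) = 5732 J.

W ≈ 5.73 kJ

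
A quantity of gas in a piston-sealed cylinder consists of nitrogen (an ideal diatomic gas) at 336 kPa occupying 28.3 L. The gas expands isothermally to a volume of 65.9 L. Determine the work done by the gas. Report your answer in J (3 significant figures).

Isothermal: W = nRT ln(V₂/V₁) = P₁V₁ ln(V₂/V₁).
P₁V₁ = (336 kPa)(28.3 L) = 9509 J.
W = 9509 × ln(65.9/28.3) = 9509 × 0.8453
W_by_gas = 8038 J.

W ≈ 8040 J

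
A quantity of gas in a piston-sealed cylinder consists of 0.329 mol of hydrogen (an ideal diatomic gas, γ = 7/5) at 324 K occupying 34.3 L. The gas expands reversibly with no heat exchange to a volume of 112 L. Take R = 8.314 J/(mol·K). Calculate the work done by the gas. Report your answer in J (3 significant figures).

W ≈ 835 J

Adiabatic: TV^(γ−1) = const with γ = 7/5.
T₂ = T₁ (V₁/V₂)^(γ−1) = 324 × (34.3/112)^0.4 = 324 × 0.6229 = 201.8 K.
W_by = nCᵥ(T₁ − T₂) = (0.329)(20.79)(324 − 201.8) = 835.5 J.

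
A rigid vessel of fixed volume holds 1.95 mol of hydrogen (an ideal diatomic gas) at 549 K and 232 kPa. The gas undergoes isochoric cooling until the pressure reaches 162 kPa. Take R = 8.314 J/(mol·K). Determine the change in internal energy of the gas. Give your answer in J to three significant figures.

ΔU ≈ -6710 J

Constant volume ⇒ W = 0, so Q = ΔU = nCᵥΔT with Cᵥ = 5R/2 = 20.79 J/(mol·K).
At constant V, T₂/T₁ = P₂/P₁ ⇒ ΔT = T₁(P₂/P₁ − 1) = 549·(162/232 − 1) = -165.6 K.
ΔU = (1.95)(20.79)(-165.6) = -6714 J.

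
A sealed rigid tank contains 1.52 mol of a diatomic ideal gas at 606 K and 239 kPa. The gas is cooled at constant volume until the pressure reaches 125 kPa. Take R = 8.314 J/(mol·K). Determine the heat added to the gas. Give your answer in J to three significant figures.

Q ≈ -9130 J

Constant volume ⇒ W = 0, so Q = ΔU = nCᵥΔT with Cᵥ = 5R/2 = 20.79 J/(mol·K).
At constant V, T₂/T₁ = P₂/P₁ ⇒ ΔT = T₁(P₂/P₁ − 1) = 606·(125/239 − 1) = -289.1 K.
ΔU = (1.52)(20.79)(-289.1) = -9132 J.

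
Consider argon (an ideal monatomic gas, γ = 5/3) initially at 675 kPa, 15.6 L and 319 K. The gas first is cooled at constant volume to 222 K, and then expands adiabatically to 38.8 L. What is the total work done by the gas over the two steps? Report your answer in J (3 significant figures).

Step 1 (isochoric): W = 0 (constant volume).
After step 1: P = 469.7 kPa (V unchanged).
Step 2 (adiabatic): W = (P₁V₁ − P₂V₂)/(γ−1) = (7328 − 3992)/0.667 = 5004 J.
W_total = 0 + 5004 = 5004 J.

W_total ≈ 5000 J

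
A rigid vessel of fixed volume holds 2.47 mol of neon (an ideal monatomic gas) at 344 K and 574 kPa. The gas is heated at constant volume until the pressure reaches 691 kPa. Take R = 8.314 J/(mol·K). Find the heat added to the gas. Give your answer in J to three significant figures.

Constant volume ⇒ W = 0, so Q = ΔU = nCᵥΔT with Cᵥ = 3R/2 = 12.47 J/(mol·K).
At constant V, T₂/T₁ = P₂/P₁ ⇒ ΔT = T₁(P₂/P₁ − 1) = 344·(691/574 − 1) = 70.12 K.
ΔU = (2.47)(12.47)(70.12) = 2160 J.

Q ≈ 2160 J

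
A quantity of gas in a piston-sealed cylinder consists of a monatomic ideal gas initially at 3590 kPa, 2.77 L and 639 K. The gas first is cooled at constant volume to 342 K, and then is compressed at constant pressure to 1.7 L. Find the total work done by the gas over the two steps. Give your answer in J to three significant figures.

W_total ≈ -2060 J

Step 1 (isochoric): W = 0 (constant volume).
After step 1: P = 1921 kPa (V unchanged).
Step 2 (isobaric): W = PΔV = (1921 kPa)(1.7 − 2.77 L) = -2056 J.
W_total = 0 − 2056 = -2056 J.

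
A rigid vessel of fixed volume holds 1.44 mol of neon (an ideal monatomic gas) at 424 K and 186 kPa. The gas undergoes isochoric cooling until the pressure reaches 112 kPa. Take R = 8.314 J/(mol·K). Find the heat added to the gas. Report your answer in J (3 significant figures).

Q ≈ -3030 J

Constant volume ⇒ W = 0, so Q = ΔU = nCᵥΔT with Cᵥ = 3R/2 = 12.47 J/(mol·K).
At constant V, T₂/T₁ = P₂/P₁ ⇒ ΔT = T₁(P₂/P₁ − 1) = 424·(112/186 − 1) = -168.7 K.
ΔU = (1.44)(12.47)(-168.7) = -3029 J.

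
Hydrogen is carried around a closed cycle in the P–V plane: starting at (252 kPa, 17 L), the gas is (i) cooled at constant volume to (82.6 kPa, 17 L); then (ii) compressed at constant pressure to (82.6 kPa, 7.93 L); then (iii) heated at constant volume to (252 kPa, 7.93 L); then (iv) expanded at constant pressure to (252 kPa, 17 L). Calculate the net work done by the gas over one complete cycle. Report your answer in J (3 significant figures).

W_net ≈ 1540 J

Constant-volume legs do no work.
W(ii) = (82.6)(7.93 − 17) = -749.2 J; W(iv) = (252)(17 − 7.93) = 2286 J.
W_net = -749.2 + 2286 = 1536 J (the clockwise enclosed area).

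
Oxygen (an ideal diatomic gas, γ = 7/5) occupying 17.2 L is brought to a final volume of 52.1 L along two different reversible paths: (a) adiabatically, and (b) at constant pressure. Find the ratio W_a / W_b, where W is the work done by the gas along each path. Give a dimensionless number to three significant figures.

Path (a) adiabatic: W = P₁V₁(1 − (V₁/V₂)^(γ−1))/(γ−1) → W_a/(P₁V₁) = 0.8952.
Path (b) isobaric: W = P₁(V₂ − V₁) → W_b/(P₁V₁) = 2.029.
W_a / W_b = 0.8952 / 2.029 = 0.4412.

W_a / W_b ≈ 0.441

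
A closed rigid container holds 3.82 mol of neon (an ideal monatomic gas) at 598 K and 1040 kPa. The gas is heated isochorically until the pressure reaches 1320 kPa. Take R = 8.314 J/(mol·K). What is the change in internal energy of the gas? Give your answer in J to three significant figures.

Constant volume ⇒ W = 0, so Q = ΔU = nCᵥΔT with Cᵥ = 3R/2 = 12.47 J/(mol·K).
At constant V, T₂/T₁ = P₂/P₁ ⇒ ΔT = T₁(P₂/P₁ − 1) = 598·(1320/1040 − 1) = 161 K.
ΔU = (3.82)(12.47)(161) = 7670 J.

ΔU ≈ 7670 J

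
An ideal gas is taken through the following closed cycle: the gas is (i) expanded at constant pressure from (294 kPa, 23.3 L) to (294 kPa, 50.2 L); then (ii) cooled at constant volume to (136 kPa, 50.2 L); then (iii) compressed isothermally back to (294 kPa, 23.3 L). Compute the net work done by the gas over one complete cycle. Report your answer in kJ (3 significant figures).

Leg (i): W = PΔV = (294)(50.2 − 23.3) = 7909 J.
Leg (ii): W = 0.
Leg (iii): W = PᵢVᵢ ln(V_f/Vᵢ) = (6827) ln(23.3/50.2) = -5240 J.
W_net = 7909 − 5240 = 2668 J.

W_net ≈ 2.67 kJ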